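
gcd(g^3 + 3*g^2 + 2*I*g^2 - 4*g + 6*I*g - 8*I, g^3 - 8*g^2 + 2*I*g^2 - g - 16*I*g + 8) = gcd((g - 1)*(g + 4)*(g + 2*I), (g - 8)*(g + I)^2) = 1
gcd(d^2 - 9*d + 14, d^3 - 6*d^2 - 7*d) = d - 7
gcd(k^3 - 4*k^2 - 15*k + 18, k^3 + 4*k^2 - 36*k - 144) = k - 6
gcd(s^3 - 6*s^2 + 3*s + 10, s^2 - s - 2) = s^2 - s - 2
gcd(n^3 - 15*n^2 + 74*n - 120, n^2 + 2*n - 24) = n - 4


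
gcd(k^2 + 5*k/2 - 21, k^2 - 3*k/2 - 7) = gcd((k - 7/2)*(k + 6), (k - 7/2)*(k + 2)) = k - 7/2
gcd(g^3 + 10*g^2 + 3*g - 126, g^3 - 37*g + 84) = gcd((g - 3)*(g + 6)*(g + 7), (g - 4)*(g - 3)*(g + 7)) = g^2 + 4*g - 21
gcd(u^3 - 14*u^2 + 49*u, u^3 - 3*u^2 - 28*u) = u^2 - 7*u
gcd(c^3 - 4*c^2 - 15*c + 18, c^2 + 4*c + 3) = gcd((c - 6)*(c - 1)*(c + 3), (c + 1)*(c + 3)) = c + 3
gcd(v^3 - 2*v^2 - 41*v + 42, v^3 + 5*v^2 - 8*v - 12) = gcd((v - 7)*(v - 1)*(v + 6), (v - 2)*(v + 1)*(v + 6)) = v + 6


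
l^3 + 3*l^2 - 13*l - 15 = (l - 3)*(l + 1)*(l + 5)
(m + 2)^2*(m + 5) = m^3 + 9*m^2 + 24*m + 20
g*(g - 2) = g^2 - 2*g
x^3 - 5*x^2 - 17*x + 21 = (x - 7)*(x - 1)*(x + 3)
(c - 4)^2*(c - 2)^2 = c^4 - 12*c^3 + 52*c^2 - 96*c + 64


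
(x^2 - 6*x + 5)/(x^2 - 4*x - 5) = (x - 1)/(x + 1)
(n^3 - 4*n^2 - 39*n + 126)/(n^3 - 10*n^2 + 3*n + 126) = (n^2 + 3*n - 18)/(n^2 - 3*n - 18)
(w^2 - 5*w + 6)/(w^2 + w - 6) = (w - 3)/(w + 3)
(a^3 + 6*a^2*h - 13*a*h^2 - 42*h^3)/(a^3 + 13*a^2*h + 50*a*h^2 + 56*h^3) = (a - 3*h)/(a + 4*h)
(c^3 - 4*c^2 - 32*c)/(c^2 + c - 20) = c*(c^2 - 4*c - 32)/(c^2 + c - 20)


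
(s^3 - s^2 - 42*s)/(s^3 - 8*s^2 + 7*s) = (s + 6)/(s - 1)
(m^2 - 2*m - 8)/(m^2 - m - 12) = (m + 2)/(m + 3)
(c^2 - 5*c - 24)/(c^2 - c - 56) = (c + 3)/(c + 7)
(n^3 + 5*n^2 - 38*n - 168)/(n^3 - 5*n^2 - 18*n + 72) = (n + 7)/(n - 3)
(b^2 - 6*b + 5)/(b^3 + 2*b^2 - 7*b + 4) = (b - 5)/(b^2 + 3*b - 4)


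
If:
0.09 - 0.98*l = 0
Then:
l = 0.09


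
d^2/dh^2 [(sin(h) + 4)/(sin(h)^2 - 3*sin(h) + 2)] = (-sin(h)^4 - 20*sin(h)^3 + 30*sin(h)^2 + 44*sin(h) - 68)/((sin(h) - 2)^3*(sin(h) - 1)^2)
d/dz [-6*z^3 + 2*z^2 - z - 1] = -18*z^2 + 4*z - 1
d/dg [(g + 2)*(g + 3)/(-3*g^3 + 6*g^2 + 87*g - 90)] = (g^4 + 10*g^3 + 37*g^2 - 84*g - 324)/(3*(g^6 - 4*g^5 - 54*g^4 + 176*g^3 + 721*g^2 - 1740*g + 900))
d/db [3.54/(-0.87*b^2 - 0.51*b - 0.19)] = (6.1596*b + 1.8054)/(0.87*b^2 + 0.51*b + 0.19)^2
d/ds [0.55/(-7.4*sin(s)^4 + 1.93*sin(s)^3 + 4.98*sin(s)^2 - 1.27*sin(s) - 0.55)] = (16.28*sin(s)^3 - 3.1845*sin(s)^2 - 5.478*sin(s) + 0.6985)*cos(s)/(7.4*sin(s)^4 - 1.93*sin(s)^3 - 4.98*sin(s)^2 + 1.27*sin(s) + 0.55)^2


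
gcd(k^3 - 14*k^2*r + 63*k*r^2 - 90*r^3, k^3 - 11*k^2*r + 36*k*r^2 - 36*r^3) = k^2 - 9*k*r + 18*r^2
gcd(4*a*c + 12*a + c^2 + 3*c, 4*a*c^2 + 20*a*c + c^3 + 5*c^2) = 4*a + c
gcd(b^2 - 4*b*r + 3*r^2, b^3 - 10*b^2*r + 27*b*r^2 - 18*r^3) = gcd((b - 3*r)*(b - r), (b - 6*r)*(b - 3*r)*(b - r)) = b^2 - 4*b*r + 3*r^2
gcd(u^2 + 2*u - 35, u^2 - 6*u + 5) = u - 5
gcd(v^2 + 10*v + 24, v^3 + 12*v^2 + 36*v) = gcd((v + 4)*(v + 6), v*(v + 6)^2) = v + 6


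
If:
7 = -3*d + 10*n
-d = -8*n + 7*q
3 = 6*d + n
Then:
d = 23/63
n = 17/21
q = 55/63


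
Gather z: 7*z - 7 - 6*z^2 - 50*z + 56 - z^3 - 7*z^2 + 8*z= -z^3 - 13*z^2 - 35*z + 49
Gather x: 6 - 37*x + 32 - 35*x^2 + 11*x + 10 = -35*x^2 - 26*x + 48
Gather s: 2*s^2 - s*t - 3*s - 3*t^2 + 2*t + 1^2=2*s^2 + s*(-t - 3) - 3*t^2 + 2*t + 1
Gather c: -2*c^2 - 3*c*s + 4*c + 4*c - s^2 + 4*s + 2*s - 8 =-2*c^2 + c*(8 - 3*s) - s^2 + 6*s - 8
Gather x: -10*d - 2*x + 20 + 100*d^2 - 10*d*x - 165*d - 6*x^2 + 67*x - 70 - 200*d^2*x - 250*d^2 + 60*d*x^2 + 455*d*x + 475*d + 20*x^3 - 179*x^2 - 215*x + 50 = -150*d^2 + 300*d + 20*x^3 + x^2*(60*d - 185) + x*(-200*d^2 + 445*d - 150)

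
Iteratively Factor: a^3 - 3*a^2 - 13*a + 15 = (a + 3)*(a^2 - 6*a + 5) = (a - 1)*(a + 3)*(a - 5)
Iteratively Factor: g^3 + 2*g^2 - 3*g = (g - 1)*(g^2 + 3*g) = (g - 1)*(g + 3)*(g)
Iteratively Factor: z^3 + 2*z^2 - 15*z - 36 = (z - 4)*(z^2 + 6*z + 9) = (z - 4)*(z + 3)*(z + 3)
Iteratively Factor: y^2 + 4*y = (y + 4)*(y)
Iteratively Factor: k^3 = (k)*(k^2) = k^2*(k)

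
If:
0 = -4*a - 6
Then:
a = -3/2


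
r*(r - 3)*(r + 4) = r^3 + r^2 - 12*r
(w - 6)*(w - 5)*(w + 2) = w^3 - 9*w^2 + 8*w + 60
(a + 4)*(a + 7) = a^2 + 11*a + 28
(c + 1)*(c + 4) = c^2 + 5*c + 4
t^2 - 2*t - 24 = (t - 6)*(t + 4)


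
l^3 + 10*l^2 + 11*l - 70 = (l - 2)*(l + 5)*(l + 7)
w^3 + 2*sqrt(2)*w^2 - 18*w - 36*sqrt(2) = (w - 3*sqrt(2))*(w + 2*sqrt(2))*(w + 3*sqrt(2))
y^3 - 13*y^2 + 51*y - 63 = (y - 7)*(y - 3)^2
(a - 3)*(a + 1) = a^2 - 2*a - 3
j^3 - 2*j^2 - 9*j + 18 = (j - 3)*(j - 2)*(j + 3)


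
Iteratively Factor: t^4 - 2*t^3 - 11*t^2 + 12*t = (t - 4)*(t^3 + 2*t^2 - 3*t) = (t - 4)*(t + 3)*(t^2 - t) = t*(t - 4)*(t + 3)*(t - 1)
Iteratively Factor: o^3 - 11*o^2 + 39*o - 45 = (o - 5)*(o^2 - 6*o + 9) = (o - 5)*(o - 3)*(o - 3)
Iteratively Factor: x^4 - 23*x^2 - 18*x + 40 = (x + 4)*(x^3 - 4*x^2 - 7*x + 10) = (x - 1)*(x + 4)*(x^2 - 3*x - 10) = (x - 5)*(x - 1)*(x + 4)*(x + 2)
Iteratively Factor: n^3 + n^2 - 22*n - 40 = (n + 2)*(n^2 - n - 20) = (n - 5)*(n + 2)*(n + 4)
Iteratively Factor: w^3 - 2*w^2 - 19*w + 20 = (w + 4)*(w^2 - 6*w + 5) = (w - 5)*(w + 4)*(w - 1)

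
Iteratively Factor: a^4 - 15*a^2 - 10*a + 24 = (a + 3)*(a^3 - 3*a^2 - 6*a + 8) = (a + 2)*(a + 3)*(a^2 - 5*a + 4) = (a - 1)*(a + 2)*(a + 3)*(a - 4)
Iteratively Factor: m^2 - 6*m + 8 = (m - 4)*(m - 2)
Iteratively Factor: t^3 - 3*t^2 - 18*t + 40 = (t - 5)*(t^2 + 2*t - 8) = (t - 5)*(t - 2)*(t + 4)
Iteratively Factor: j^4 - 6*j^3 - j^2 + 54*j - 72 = (j - 3)*(j^3 - 3*j^2 - 10*j + 24) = (j - 3)*(j + 3)*(j^2 - 6*j + 8) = (j - 4)*(j - 3)*(j + 3)*(j - 2)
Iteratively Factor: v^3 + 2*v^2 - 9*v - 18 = (v - 3)*(v^2 + 5*v + 6) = (v - 3)*(v + 2)*(v + 3)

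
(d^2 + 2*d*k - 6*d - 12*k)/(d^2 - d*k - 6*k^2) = (d - 6)/(d - 3*k)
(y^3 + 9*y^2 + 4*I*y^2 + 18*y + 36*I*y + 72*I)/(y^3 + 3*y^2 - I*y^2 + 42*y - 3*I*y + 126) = (y^2 + y*(6 + 4*I) + 24*I)/(y^2 - I*y + 42)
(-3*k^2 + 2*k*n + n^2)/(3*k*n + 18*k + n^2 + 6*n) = (-k + n)/(n + 6)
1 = 1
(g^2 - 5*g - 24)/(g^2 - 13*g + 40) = (g + 3)/(g - 5)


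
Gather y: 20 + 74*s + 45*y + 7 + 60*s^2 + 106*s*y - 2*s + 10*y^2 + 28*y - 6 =60*s^2 + 72*s + 10*y^2 + y*(106*s + 73) + 21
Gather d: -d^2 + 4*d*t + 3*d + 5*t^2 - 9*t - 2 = -d^2 + d*(4*t + 3) + 5*t^2 - 9*t - 2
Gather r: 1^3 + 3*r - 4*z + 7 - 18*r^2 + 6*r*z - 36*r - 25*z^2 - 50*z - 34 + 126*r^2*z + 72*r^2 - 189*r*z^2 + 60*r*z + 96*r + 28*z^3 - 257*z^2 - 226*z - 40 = r^2*(126*z + 54) + r*(-189*z^2 + 66*z + 63) + 28*z^3 - 282*z^2 - 280*z - 66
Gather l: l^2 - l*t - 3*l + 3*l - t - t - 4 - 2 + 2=l^2 - l*t - 2*t - 4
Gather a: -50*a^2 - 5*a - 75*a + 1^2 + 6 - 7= -50*a^2 - 80*a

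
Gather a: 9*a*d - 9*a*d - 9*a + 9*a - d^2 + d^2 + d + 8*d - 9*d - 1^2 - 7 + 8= 0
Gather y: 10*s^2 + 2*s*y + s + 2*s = 10*s^2 + 2*s*y + 3*s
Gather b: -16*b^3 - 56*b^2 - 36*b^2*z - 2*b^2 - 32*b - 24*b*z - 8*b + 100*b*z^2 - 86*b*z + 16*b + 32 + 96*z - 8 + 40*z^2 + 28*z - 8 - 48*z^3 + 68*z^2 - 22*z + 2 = -16*b^3 + b^2*(-36*z - 58) + b*(100*z^2 - 110*z - 24) - 48*z^3 + 108*z^2 + 102*z + 18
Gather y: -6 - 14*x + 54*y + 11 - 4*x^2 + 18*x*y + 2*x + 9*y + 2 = -4*x^2 - 12*x + y*(18*x + 63) + 7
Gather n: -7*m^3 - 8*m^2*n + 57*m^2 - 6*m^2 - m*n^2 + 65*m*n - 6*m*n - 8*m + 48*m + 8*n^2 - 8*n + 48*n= -7*m^3 + 51*m^2 + 40*m + n^2*(8 - m) + n*(-8*m^2 + 59*m + 40)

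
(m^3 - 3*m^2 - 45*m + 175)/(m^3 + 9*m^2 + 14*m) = (m^2 - 10*m + 25)/(m*(m + 2))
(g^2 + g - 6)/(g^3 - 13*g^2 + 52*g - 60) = (g + 3)/(g^2 - 11*g + 30)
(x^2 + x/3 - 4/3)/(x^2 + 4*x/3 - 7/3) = (3*x + 4)/(3*x + 7)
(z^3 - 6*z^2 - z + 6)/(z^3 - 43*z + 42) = (z + 1)/(z + 7)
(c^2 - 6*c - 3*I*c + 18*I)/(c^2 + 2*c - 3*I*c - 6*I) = (c - 6)/(c + 2)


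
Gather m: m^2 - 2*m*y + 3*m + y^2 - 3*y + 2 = m^2 + m*(3 - 2*y) + y^2 - 3*y + 2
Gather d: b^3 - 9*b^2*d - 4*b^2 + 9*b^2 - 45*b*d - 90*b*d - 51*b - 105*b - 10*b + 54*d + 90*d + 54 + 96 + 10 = b^3 + 5*b^2 - 166*b + d*(-9*b^2 - 135*b + 144) + 160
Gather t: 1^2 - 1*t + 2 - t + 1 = 4 - 2*t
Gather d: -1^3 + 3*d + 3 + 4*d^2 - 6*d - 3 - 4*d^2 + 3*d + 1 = 0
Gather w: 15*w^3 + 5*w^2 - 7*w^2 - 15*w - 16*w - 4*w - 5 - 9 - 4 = 15*w^3 - 2*w^2 - 35*w - 18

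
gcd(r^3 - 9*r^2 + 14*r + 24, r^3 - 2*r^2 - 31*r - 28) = r + 1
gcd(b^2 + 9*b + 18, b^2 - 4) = 1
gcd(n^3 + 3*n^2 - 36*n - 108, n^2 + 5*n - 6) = n + 6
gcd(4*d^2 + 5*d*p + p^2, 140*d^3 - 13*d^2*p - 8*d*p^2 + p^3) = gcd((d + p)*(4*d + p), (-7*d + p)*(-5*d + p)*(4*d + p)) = 4*d + p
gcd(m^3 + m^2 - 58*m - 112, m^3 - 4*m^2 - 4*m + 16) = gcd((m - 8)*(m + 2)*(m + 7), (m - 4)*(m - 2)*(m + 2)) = m + 2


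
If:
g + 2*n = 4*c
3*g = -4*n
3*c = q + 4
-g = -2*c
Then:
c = 0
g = 0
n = 0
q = -4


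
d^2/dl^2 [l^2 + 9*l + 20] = 2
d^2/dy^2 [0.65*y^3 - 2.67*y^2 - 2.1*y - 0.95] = 3.9*y - 5.34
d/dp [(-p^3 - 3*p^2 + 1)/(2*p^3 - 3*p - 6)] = 3*(2*p^4 + 2*p^3 + 7*p^2 + 12*p + 1)/(4*p^6 - 12*p^4 - 24*p^3 + 9*p^2 + 36*p + 36)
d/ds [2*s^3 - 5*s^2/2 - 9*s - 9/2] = 6*s^2 - 5*s - 9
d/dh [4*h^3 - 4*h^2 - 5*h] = 12*h^2 - 8*h - 5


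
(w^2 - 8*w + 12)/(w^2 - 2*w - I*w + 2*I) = (w - 6)/(w - I)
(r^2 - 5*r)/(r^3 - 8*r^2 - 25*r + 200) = r/(r^2 - 3*r - 40)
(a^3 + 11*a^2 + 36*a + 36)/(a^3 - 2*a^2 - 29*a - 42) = (a + 6)/(a - 7)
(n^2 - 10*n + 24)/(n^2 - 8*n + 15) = (n^2 - 10*n + 24)/(n^2 - 8*n + 15)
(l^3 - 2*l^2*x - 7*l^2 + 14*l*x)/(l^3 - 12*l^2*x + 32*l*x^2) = (l^2 - 2*l*x - 7*l + 14*x)/(l^2 - 12*l*x + 32*x^2)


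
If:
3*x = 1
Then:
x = 1/3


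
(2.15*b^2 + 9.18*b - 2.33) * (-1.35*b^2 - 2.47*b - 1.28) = -2.9025*b^4 - 17.7035*b^3 - 22.2811*b^2 - 5.9953*b + 2.9824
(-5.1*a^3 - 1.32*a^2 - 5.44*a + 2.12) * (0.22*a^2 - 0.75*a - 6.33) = -1.122*a^5 + 3.5346*a^4 + 32.0762*a^3 + 12.902*a^2 + 32.8452*a - 13.4196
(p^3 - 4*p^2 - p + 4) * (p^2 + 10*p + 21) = p^5 + 6*p^4 - 20*p^3 - 90*p^2 + 19*p + 84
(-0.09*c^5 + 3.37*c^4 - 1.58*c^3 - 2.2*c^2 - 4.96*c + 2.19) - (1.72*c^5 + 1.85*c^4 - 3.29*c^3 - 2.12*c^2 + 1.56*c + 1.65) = -1.81*c^5 + 1.52*c^4 + 1.71*c^3 - 0.0800000000000001*c^2 - 6.52*c + 0.54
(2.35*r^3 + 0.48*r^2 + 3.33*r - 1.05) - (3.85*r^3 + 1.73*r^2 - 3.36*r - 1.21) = -1.5*r^3 - 1.25*r^2 + 6.69*r + 0.16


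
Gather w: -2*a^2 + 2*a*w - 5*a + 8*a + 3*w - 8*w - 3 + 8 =-2*a^2 + 3*a + w*(2*a - 5) + 5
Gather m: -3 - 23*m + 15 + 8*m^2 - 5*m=8*m^2 - 28*m + 12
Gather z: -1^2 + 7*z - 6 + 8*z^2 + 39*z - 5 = 8*z^2 + 46*z - 12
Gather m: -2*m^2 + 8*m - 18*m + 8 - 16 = -2*m^2 - 10*m - 8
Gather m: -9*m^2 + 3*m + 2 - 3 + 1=-9*m^2 + 3*m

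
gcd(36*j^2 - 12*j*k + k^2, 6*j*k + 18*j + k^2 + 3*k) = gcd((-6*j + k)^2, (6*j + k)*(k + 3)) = 1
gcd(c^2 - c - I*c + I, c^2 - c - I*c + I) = c^2 + c*(-1 - I) + I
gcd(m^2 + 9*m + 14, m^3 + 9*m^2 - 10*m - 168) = m + 7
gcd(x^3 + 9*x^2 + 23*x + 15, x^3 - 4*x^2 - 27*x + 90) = x + 5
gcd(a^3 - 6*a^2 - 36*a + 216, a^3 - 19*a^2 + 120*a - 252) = a^2 - 12*a + 36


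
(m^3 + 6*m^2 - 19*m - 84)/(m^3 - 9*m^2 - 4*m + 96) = (m + 7)/(m - 8)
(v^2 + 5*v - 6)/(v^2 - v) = (v + 6)/v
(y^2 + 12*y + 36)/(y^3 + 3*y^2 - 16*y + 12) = (y + 6)/(y^2 - 3*y + 2)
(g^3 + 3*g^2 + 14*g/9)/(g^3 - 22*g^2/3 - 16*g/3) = (g + 7/3)/(g - 8)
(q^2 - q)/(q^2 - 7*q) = (q - 1)/(q - 7)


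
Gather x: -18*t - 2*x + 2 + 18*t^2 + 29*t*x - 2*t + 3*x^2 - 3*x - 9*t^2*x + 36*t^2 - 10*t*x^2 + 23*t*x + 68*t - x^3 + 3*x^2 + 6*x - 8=54*t^2 + 48*t - x^3 + x^2*(6 - 10*t) + x*(-9*t^2 + 52*t + 1) - 6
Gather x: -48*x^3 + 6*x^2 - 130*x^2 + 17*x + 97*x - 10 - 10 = -48*x^3 - 124*x^2 + 114*x - 20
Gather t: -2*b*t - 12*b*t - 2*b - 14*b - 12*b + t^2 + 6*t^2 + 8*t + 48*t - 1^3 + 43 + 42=-28*b + 7*t^2 + t*(56 - 14*b) + 84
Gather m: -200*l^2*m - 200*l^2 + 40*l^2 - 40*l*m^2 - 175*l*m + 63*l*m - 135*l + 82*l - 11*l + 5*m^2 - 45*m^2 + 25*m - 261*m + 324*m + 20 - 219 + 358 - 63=-160*l^2 - 64*l + m^2*(-40*l - 40) + m*(-200*l^2 - 112*l + 88) + 96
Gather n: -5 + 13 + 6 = 14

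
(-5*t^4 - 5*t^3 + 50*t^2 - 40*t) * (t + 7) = -5*t^5 - 40*t^4 + 15*t^3 + 310*t^2 - 280*t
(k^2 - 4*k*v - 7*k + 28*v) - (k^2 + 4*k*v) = -8*k*v - 7*k + 28*v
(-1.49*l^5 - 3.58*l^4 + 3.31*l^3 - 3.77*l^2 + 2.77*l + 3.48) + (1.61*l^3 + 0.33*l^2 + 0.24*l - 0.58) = -1.49*l^5 - 3.58*l^4 + 4.92*l^3 - 3.44*l^2 + 3.01*l + 2.9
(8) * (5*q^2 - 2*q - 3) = 40*q^2 - 16*q - 24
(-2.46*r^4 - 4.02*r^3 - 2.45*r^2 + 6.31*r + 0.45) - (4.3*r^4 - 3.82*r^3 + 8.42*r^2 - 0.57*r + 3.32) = -6.76*r^4 - 0.2*r^3 - 10.87*r^2 + 6.88*r - 2.87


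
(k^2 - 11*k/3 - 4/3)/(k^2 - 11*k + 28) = (k + 1/3)/(k - 7)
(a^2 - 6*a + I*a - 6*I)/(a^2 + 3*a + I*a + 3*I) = (a - 6)/(a + 3)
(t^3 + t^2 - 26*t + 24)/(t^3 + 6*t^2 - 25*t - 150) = (t^2 - 5*t + 4)/(t^2 - 25)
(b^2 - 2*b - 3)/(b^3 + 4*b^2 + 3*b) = (b - 3)/(b*(b + 3))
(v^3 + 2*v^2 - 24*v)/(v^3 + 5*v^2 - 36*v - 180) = v*(v - 4)/(v^2 - v - 30)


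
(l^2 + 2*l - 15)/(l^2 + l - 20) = (l - 3)/(l - 4)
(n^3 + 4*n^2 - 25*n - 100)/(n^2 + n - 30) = (n^2 + 9*n + 20)/(n + 6)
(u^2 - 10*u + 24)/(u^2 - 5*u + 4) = (u - 6)/(u - 1)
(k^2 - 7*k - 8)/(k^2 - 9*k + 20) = (k^2 - 7*k - 8)/(k^2 - 9*k + 20)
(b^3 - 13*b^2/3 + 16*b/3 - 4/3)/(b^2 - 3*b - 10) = (-3*b^3 + 13*b^2 - 16*b + 4)/(3*(-b^2 + 3*b + 10))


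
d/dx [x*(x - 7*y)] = 2*x - 7*y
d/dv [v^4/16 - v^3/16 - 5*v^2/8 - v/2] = v^3/4 - 3*v^2/16 - 5*v/4 - 1/2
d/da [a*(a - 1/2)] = 2*a - 1/2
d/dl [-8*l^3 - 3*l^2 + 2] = 6*l*(-4*l - 1)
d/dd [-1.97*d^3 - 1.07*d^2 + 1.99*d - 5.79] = -5.91*d^2 - 2.14*d + 1.99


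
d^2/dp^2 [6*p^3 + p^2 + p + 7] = 36*p + 2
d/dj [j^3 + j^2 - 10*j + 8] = 3*j^2 + 2*j - 10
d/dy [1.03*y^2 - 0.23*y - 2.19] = 2.06*y - 0.23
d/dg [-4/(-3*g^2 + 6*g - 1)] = 24*(1 - g)/(3*g^2 - 6*g + 1)^2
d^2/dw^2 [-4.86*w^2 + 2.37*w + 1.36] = -9.72000000000000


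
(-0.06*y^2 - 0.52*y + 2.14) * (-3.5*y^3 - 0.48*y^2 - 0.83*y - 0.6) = 0.21*y^5 + 1.8488*y^4 - 7.1906*y^3 - 0.5596*y^2 - 1.4642*y - 1.284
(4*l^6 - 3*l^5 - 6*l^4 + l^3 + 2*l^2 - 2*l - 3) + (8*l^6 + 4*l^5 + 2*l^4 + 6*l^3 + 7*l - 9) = 12*l^6 + l^5 - 4*l^4 + 7*l^3 + 2*l^2 + 5*l - 12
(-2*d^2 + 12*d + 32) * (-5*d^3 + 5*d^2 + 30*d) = 10*d^5 - 70*d^4 - 160*d^3 + 520*d^2 + 960*d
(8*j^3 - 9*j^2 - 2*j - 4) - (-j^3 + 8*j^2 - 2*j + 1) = 9*j^3 - 17*j^2 - 5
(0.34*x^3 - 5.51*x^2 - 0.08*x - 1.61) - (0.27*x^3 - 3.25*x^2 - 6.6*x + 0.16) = 0.07*x^3 - 2.26*x^2 + 6.52*x - 1.77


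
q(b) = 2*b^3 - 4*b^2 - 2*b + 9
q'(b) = 6*b^2 - 8*b - 2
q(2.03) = 5.19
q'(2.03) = 6.49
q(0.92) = 5.33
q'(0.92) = -4.28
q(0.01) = 8.98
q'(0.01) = -2.08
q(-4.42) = -233.01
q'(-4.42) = 150.58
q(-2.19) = -26.81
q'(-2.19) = 44.30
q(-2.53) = -43.93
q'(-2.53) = 56.65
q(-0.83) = 6.76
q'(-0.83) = 8.77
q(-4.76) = -287.81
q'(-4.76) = 172.03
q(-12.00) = -3999.00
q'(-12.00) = 958.00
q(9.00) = 1125.00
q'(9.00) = 412.00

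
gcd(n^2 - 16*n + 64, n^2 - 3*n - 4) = 1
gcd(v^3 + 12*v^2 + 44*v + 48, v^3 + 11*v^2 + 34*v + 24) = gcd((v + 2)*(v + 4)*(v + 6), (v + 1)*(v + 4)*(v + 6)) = v^2 + 10*v + 24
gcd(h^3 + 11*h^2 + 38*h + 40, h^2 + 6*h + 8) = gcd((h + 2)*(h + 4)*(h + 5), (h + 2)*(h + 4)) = h^2 + 6*h + 8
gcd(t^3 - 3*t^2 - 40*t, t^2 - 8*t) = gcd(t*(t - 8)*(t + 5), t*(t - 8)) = t^2 - 8*t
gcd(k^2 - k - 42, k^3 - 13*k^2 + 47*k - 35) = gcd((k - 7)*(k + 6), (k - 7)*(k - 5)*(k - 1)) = k - 7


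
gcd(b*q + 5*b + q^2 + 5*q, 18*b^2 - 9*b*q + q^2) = 1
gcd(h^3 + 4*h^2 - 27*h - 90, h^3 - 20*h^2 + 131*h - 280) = h - 5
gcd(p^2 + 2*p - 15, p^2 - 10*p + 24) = 1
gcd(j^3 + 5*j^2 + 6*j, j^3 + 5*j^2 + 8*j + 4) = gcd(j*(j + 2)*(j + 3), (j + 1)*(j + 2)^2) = j + 2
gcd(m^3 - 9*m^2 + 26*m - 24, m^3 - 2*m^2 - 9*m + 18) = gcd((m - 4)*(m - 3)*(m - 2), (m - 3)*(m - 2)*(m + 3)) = m^2 - 5*m + 6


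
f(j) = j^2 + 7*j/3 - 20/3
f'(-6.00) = -9.67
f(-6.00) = 15.33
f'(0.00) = 2.33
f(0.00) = -6.67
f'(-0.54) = 1.25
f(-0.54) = -7.64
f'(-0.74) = 0.85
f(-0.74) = -7.85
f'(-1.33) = -0.33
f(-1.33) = -8.00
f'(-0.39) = 1.55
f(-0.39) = -7.42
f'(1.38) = 5.09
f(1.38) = -1.54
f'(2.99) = 8.31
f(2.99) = 9.25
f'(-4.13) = -5.93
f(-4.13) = 0.75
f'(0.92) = 4.17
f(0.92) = -3.67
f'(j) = 2*j + 7/3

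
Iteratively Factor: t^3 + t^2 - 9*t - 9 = (t + 1)*(t^2 - 9) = (t - 3)*(t + 1)*(t + 3)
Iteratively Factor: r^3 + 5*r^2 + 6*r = (r)*(r^2 + 5*r + 6) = r*(r + 3)*(r + 2)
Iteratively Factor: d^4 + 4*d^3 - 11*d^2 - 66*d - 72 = (d + 3)*(d^3 + d^2 - 14*d - 24) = (d + 2)*(d + 3)*(d^2 - d - 12) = (d - 4)*(d + 2)*(d + 3)*(d + 3)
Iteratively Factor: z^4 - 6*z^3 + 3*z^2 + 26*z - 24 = (z - 4)*(z^3 - 2*z^2 - 5*z + 6) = (z - 4)*(z - 3)*(z^2 + z - 2) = (z - 4)*(z - 3)*(z + 2)*(z - 1)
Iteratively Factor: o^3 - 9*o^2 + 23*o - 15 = (o - 5)*(o^2 - 4*o + 3) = (o - 5)*(o - 1)*(o - 3)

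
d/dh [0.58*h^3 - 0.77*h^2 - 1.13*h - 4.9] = 1.74*h^2 - 1.54*h - 1.13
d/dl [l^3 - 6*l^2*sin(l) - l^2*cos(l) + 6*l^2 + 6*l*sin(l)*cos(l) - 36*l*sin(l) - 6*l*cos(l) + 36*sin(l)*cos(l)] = l^2*sin(l) - 6*l^2*cos(l) + 3*l^2 - 6*l*sin(l) - 38*l*cos(l) + 6*l*cos(2*l) + 12*l - 36*sin(l) + 3*sin(2*l) - 6*cos(l) + 36*cos(2*l)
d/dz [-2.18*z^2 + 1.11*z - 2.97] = 1.11 - 4.36*z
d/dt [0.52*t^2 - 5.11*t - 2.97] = 1.04*t - 5.11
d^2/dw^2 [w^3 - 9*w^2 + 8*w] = 6*w - 18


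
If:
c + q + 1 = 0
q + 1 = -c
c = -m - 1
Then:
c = -q - 1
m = q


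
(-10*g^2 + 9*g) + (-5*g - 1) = -10*g^2 + 4*g - 1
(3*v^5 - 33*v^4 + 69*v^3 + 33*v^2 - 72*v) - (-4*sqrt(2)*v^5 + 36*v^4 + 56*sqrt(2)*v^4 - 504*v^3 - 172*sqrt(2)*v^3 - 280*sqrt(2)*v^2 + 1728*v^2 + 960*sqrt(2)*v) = 3*v^5 + 4*sqrt(2)*v^5 - 56*sqrt(2)*v^4 - 69*v^4 + 172*sqrt(2)*v^3 + 573*v^3 - 1695*v^2 + 280*sqrt(2)*v^2 - 960*sqrt(2)*v - 72*v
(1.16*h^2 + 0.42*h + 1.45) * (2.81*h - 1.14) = 3.2596*h^3 - 0.1422*h^2 + 3.5957*h - 1.653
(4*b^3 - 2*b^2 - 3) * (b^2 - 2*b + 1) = 4*b^5 - 10*b^4 + 8*b^3 - 5*b^2 + 6*b - 3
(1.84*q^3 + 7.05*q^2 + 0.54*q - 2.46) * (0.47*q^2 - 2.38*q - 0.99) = 0.8648*q^5 - 1.0657*q^4 - 18.3468*q^3 - 9.4209*q^2 + 5.3202*q + 2.4354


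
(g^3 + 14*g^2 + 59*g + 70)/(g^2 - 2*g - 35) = (g^2 + 9*g + 14)/(g - 7)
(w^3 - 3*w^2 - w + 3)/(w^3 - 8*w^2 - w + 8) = (w - 3)/(w - 8)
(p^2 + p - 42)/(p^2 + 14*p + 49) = (p - 6)/(p + 7)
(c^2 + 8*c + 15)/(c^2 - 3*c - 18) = (c + 5)/(c - 6)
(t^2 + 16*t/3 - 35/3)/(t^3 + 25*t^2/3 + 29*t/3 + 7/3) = (3*t - 5)/(3*t^2 + 4*t + 1)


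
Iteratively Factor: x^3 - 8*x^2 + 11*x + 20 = (x - 4)*(x^2 - 4*x - 5) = (x - 4)*(x + 1)*(x - 5)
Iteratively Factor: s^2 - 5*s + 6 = (s - 2)*(s - 3)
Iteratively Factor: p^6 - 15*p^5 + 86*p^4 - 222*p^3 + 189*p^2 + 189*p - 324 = (p - 3)*(p^5 - 12*p^4 + 50*p^3 - 72*p^2 - 27*p + 108) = (p - 4)*(p - 3)*(p^4 - 8*p^3 + 18*p^2 - 27) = (p - 4)*(p - 3)^2*(p^3 - 5*p^2 + 3*p + 9) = (p - 4)*(p - 3)^3*(p^2 - 2*p - 3) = (p - 4)*(p - 3)^3*(p + 1)*(p - 3)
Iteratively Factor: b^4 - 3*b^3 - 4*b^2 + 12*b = (b - 3)*(b^3 - 4*b) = (b - 3)*(b - 2)*(b^2 + 2*b) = b*(b - 3)*(b - 2)*(b + 2)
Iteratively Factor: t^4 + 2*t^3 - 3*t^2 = (t)*(t^3 + 2*t^2 - 3*t) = t^2*(t^2 + 2*t - 3) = t^2*(t - 1)*(t + 3)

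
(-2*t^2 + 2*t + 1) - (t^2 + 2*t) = 1 - 3*t^2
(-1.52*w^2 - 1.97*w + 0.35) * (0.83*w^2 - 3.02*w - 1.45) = -1.2616*w^4 + 2.9553*w^3 + 8.4439*w^2 + 1.7995*w - 0.5075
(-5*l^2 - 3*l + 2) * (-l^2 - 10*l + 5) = 5*l^4 + 53*l^3 + 3*l^2 - 35*l + 10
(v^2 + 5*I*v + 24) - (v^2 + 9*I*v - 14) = -4*I*v + 38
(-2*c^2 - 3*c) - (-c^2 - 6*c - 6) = -c^2 + 3*c + 6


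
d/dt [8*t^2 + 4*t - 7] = 16*t + 4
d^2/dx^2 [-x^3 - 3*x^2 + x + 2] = -6*x - 6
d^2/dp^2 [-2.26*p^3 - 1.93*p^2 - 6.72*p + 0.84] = -13.56*p - 3.86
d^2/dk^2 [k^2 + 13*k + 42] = 2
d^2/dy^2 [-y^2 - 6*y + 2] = -2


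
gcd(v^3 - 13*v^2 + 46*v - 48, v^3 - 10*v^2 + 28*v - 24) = v - 2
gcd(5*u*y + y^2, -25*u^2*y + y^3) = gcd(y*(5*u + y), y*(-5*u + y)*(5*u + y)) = 5*u*y + y^2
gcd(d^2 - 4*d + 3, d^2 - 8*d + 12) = 1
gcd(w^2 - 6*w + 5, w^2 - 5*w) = w - 5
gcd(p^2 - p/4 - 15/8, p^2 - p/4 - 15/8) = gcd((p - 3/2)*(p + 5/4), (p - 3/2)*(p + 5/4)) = p^2 - p/4 - 15/8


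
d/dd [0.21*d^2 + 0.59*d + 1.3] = 0.42*d + 0.59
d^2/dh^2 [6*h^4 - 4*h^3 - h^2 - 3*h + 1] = 72*h^2 - 24*h - 2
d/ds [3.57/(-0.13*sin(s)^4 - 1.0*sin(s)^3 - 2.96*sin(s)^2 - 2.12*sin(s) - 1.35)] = (1.8564*sin(s)^3 + 10.71*sin(s)^2 + 21.1344*sin(s) + 7.5684)*cos(s)/(0.13*sin(s)^4 + 1.0*sin(s)^3 + 2.96*sin(s)^2 + 2.12*sin(s) + 1.35)^2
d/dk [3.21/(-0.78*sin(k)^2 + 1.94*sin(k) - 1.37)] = (5.0076*sin(k) - 6.2274)*cos(k)/(0.78*sin(k)^2 - 1.94*sin(k) + 1.37)^2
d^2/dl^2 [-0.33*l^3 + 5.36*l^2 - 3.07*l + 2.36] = 10.72 - 1.98*l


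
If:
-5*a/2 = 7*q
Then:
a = -14*q/5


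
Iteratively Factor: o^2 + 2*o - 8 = (o + 4)*(o - 2)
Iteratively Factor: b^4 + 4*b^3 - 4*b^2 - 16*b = (b - 2)*(b^3 + 6*b^2 + 8*b) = b*(b - 2)*(b^2 + 6*b + 8) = b*(b - 2)*(b + 2)*(b + 4)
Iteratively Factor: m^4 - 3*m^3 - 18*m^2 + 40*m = (m - 5)*(m^3 + 2*m^2 - 8*m) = (m - 5)*(m + 4)*(m^2 - 2*m) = m*(m - 5)*(m + 4)*(m - 2)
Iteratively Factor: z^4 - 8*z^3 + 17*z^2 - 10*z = (z - 5)*(z^3 - 3*z^2 + 2*z) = (z - 5)*(z - 2)*(z^2 - z) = z*(z - 5)*(z - 2)*(z - 1)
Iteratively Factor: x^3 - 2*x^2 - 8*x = (x)*(x^2 - 2*x - 8) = x*(x - 4)*(x + 2)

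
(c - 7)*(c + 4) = c^2 - 3*c - 28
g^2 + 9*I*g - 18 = (g + 3*I)*(g + 6*I)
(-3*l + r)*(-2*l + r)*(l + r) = 6*l^3 + l^2*r - 4*l*r^2 + r^3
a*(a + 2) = a^2 + 2*a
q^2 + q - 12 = (q - 3)*(q + 4)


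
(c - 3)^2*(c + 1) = c^3 - 5*c^2 + 3*c + 9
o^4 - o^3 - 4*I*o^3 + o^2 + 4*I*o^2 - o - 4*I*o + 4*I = (o - 1)*(o - 4*I)*(o - I)*(o + I)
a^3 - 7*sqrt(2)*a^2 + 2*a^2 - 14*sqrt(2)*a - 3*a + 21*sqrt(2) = (a - 1)*(a + 3)*(a - 7*sqrt(2))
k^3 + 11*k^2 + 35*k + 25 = (k + 1)*(k + 5)^2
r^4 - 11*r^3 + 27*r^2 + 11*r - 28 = (r - 7)*(r - 4)*(r - 1)*(r + 1)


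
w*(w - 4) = w^2 - 4*w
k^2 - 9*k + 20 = (k - 5)*(k - 4)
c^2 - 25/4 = (c - 5/2)*(c + 5/2)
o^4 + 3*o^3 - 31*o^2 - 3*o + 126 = (o - 3)^2*(o + 2)*(o + 7)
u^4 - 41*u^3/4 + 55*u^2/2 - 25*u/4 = u*(u - 5)^2*(u - 1/4)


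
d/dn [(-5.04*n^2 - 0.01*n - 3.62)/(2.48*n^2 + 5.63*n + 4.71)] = (-28.3504*n^2 - 29.5216*n + 20.3335)/(6.1504*n^4 + 27.9248*n^3 + 55.0585*n^2 + 53.0346*n + 22.1841)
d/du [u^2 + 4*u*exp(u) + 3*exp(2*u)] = 4*u*exp(u) + 2*u + 6*exp(2*u) + 4*exp(u)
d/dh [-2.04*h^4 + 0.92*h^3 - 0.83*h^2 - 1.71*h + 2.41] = -8.16*h^3 + 2.76*h^2 - 1.66*h - 1.71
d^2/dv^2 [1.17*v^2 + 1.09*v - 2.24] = 2.34000000000000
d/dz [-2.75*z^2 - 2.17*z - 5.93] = -5.5*z - 2.17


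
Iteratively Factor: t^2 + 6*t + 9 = (t + 3)*(t + 3)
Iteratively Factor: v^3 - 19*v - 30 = (v + 3)*(v^2 - 3*v - 10) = (v + 2)*(v + 3)*(v - 5)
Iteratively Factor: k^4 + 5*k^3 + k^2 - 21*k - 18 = (k + 1)*(k^3 + 4*k^2 - 3*k - 18) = (k - 2)*(k + 1)*(k^2 + 6*k + 9) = (k - 2)*(k + 1)*(k + 3)*(k + 3)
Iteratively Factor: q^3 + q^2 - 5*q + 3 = (q + 3)*(q^2 - 2*q + 1) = (q - 1)*(q + 3)*(q - 1)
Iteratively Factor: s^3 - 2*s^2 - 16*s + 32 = (s - 2)*(s^2 - 16) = (s - 2)*(s + 4)*(s - 4)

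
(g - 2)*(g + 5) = g^2 + 3*g - 10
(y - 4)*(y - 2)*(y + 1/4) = y^3 - 23*y^2/4 + 13*y/2 + 2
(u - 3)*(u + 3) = u^2 - 9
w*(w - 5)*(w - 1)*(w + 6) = w^4 - 31*w^2 + 30*w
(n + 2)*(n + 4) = n^2 + 6*n + 8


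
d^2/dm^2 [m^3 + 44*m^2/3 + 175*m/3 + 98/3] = 6*m + 88/3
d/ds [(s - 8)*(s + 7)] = 2*s - 1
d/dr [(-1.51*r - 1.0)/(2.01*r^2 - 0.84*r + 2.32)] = (3.0351*r^2 + 4.02*r - 4.3432)/(4.0401*r^4 - 3.3768*r^3 + 10.032*r^2 - 3.8976*r + 5.3824)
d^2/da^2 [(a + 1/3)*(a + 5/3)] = 2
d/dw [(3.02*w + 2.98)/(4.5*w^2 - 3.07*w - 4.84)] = (13.59*w^2 - 9.2714*w - (3.02*w + 2.98)*(9.0*w - 3.07) - 14.6168)/(-4.5*w^2 + 3.07*w + 4.84)^2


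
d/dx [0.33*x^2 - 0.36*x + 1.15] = 0.66*x - 0.36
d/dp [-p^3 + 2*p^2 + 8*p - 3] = -3*p^2 + 4*p + 8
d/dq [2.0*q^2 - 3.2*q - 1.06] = 4.0*q - 3.2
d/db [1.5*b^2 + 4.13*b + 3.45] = 3.0*b + 4.13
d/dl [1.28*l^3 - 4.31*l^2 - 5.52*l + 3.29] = 3.84*l^2 - 8.62*l - 5.52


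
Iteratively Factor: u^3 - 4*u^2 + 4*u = (u)*(u^2 - 4*u + 4) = u*(u - 2)*(u - 2)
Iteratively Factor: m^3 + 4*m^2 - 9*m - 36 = (m - 3)*(m^2 + 7*m + 12) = (m - 3)*(m + 4)*(m + 3)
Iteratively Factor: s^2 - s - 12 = (s - 4)*(s + 3)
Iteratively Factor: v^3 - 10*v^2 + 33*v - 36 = (v - 4)*(v^2 - 6*v + 9) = (v - 4)*(v - 3)*(v - 3)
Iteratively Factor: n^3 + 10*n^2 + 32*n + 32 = (n + 4)*(n^2 + 6*n + 8) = (n + 4)^2*(n + 2)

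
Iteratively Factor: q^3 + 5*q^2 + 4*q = (q + 1)*(q^2 + 4*q) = q*(q + 1)*(q + 4)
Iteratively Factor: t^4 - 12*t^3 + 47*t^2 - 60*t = (t - 4)*(t^3 - 8*t^2 + 15*t) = t*(t - 4)*(t^2 - 8*t + 15) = t*(t - 5)*(t - 4)*(t - 3)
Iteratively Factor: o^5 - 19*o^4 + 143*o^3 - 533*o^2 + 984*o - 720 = (o - 4)*(o^4 - 15*o^3 + 83*o^2 - 201*o + 180) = (o - 4)^2*(o^3 - 11*o^2 + 39*o - 45) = (o - 4)^2*(o - 3)*(o^2 - 8*o + 15) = (o - 5)*(o - 4)^2*(o - 3)*(o - 3)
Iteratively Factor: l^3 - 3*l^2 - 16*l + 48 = (l + 4)*(l^2 - 7*l + 12) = (l - 4)*(l + 4)*(l - 3)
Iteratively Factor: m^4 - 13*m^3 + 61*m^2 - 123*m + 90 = (m - 5)*(m^3 - 8*m^2 + 21*m - 18) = (m - 5)*(m - 3)*(m^2 - 5*m + 6) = (m - 5)*(m - 3)^2*(m - 2)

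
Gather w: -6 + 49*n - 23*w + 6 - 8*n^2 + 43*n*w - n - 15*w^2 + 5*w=-8*n^2 + 48*n - 15*w^2 + w*(43*n - 18)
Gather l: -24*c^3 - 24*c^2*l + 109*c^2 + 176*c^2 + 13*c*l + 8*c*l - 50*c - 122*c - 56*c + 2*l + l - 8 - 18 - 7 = -24*c^3 + 285*c^2 - 228*c + l*(-24*c^2 + 21*c + 3) - 33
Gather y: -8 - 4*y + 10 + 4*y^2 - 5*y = 4*y^2 - 9*y + 2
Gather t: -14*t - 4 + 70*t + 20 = 56*t + 16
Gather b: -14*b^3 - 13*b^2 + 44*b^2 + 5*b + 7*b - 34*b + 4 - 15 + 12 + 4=-14*b^3 + 31*b^2 - 22*b + 5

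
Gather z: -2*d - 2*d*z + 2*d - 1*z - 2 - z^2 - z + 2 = -z^2 + z*(-2*d - 2)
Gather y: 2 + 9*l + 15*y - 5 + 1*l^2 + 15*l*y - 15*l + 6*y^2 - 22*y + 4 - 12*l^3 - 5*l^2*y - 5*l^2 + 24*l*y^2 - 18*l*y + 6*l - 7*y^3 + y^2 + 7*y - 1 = -12*l^3 - 4*l^2 - 7*y^3 + y^2*(24*l + 7) + y*(-5*l^2 - 3*l)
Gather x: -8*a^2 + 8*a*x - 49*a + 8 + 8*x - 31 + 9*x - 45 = -8*a^2 - 49*a + x*(8*a + 17) - 68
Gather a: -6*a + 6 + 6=12 - 6*a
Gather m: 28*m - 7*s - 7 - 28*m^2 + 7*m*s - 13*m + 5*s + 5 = -28*m^2 + m*(7*s + 15) - 2*s - 2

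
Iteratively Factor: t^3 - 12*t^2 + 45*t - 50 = (t - 2)*(t^2 - 10*t + 25) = (t - 5)*(t - 2)*(t - 5)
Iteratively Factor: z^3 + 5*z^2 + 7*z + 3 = (z + 1)*(z^2 + 4*z + 3) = (z + 1)*(z + 3)*(z + 1)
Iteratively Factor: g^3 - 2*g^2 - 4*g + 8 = (g - 2)*(g^2 - 4) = (g - 2)^2*(g + 2)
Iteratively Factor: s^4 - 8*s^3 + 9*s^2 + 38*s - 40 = (s - 1)*(s^3 - 7*s^2 + 2*s + 40) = (s - 5)*(s - 1)*(s^2 - 2*s - 8) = (s - 5)*(s - 1)*(s + 2)*(s - 4)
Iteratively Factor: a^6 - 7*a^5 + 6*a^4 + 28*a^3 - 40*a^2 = (a - 5)*(a^5 - 2*a^4 - 4*a^3 + 8*a^2) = (a - 5)*(a + 2)*(a^4 - 4*a^3 + 4*a^2) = (a - 5)*(a - 2)*(a + 2)*(a^3 - 2*a^2) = a*(a - 5)*(a - 2)*(a + 2)*(a^2 - 2*a) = a*(a - 5)*(a - 2)^2*(a + 2)*(a)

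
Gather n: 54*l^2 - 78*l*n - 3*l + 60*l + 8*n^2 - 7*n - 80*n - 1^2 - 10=54*l^2 + 57*l + 8*n^2 + n*(-78*l - 87) - 11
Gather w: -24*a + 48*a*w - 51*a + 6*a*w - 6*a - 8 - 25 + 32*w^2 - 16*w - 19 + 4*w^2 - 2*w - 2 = -81*a + 36*w^2 + w*(54*a - 18) - 54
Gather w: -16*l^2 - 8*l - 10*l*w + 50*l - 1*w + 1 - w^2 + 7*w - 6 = -16*l^2 + 42*l - w^2 + w*(6 - 10*l) - 5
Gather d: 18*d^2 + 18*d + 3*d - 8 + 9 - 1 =18*d^2 + 21*d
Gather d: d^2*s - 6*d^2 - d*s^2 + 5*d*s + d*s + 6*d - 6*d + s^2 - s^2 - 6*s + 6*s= d^2*(s - 6) + d*(-s^2 + 6*s)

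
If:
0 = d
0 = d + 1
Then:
No Solution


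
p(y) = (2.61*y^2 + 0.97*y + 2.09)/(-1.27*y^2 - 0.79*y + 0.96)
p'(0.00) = 2.80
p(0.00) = 2.18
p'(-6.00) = -0.06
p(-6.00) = -2.25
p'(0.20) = 8.17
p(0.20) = 3.18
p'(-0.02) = 2.50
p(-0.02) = 2.12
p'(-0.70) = -6.36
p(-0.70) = 3.02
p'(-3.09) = -0.49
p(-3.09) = -2.75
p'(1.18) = 4.49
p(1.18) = -3.95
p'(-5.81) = -0.06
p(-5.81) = -2.27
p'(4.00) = 0.06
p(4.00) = -2.12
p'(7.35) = 0.01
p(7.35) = -2.05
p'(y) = (2.54*y + 0.79)*(2.61*y^2 + 0.97*y + 2.09)/(-1.27*y^2 - 0.79*y + 0.96)^2 + (5.22*y + 0.97)/(-1.27*y^2 - 0.79*y + 0.96)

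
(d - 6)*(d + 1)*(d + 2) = d^3 - 3*d^2 - 16*d - 12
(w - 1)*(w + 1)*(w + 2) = w^3 + 2*w^2 - w - 2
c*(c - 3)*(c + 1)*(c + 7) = c^4 + 5*c^3 - 17*c^2 - 21*c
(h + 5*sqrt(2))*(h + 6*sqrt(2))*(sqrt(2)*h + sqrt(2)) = sqrt(2)*h^3 + sqrt(2)*h^2 + 22*h^2 + 22*h + 60*sqrt(2)*h + 60*sqrt(2)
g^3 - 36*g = g*(g - 6)*(g + 6)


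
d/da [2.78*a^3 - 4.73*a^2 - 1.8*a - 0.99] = 8.34*a^2 - 9.46*a - 1.8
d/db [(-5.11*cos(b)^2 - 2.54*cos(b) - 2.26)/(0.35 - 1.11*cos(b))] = (-5.6721*cos(b)^2 + 3.577*cos(b) + 3.3976)*sin(b)/(1.2321*cos(b)^2 - 0.777*cos(b) + 0.1225)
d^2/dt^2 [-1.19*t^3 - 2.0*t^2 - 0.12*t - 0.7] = -7.14*t - 4.0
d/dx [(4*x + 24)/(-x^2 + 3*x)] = 4*(x^2 + 12*x - 18)/(x^2*(x^2 - 6*x + 9))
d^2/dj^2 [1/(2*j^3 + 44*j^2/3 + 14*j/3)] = 3*(-j*(9*j + 22)*(3*j^2 + 22*j + 7) + (9*j^2 + 44*j + 7)^2)/(j^3*(3*j^2 + 22*j + 7)^3)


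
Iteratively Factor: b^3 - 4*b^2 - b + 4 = (b - 1)*(b^2 - 3*b - 4) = (b - 1)*(b + 1)*(b - 4)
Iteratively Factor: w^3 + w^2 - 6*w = (w)*(w^2 + w - 6) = w*(w - 2)*(w + 3)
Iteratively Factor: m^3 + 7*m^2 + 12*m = (m + 4)*(m^2 + 3*m) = m*(m + 4)*(m + 3)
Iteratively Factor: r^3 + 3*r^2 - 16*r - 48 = (r - 4)*(r^2 + 7*r + 12) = (r - 4)*(r + 4)*(r + 3)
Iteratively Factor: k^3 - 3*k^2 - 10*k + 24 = (k - 2)*(k^2 - k - 12) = (k - 4)*(k - 2)*(k + 3)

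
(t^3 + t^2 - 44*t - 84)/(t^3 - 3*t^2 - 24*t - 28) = (t + 6)/(t + 2)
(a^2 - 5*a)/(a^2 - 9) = a*(a - 5)/(a^2 - 9)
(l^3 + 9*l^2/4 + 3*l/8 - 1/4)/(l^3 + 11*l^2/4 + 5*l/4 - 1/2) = (l + 1/2)/(l + 1)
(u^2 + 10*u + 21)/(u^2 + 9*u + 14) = (u + 3)/(u + 2)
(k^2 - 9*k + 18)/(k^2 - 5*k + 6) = (k - 6)/(k - 2)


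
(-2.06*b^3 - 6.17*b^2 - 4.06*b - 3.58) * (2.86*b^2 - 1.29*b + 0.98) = -5.8916*b^5 - 14.9888*b^4 - 5.6711*b^3 - 11.048*b^2 + 0.6394*b - 3.5084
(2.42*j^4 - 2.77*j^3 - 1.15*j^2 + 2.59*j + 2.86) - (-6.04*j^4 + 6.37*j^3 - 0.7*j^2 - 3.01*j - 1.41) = 8.46*j^4 - 9.14*j^3 - 0.45*j^2 + 5.6*j + 4.27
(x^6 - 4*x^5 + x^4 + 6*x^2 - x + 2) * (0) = 0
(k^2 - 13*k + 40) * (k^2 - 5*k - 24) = k^4 - 18*k^3 + 81*k^2 + 112*k - 960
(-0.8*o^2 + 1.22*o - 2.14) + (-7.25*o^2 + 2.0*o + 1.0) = -8.05*o^2 + 3.22*o - 1.14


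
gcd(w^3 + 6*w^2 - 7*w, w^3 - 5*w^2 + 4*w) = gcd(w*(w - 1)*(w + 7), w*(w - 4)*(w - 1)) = w^2 - w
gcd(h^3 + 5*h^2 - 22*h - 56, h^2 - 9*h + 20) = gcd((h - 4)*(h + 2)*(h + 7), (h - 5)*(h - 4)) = h - 4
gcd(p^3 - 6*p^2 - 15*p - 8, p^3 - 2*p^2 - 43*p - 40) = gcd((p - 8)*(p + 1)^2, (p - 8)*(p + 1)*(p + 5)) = p^2 - 7*p - 8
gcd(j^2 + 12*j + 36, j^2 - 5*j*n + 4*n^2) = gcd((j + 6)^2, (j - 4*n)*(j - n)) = 1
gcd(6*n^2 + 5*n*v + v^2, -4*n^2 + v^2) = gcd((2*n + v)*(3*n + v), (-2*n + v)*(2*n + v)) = 2*n + v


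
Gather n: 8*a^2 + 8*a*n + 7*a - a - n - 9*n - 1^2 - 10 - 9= 8*a^2 + 6*a + n*(8*a - 10) - 20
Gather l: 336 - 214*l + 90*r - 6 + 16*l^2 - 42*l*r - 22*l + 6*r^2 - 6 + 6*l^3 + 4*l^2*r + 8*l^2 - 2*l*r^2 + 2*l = 6*l^3 + l^2*(4*r + 24) + l*(-2*r^2 - 42*r - 234) + 6*r^2 + 90*r + 324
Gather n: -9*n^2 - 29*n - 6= -9*n^2 - 29*n - 6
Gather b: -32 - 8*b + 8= -8*b - 24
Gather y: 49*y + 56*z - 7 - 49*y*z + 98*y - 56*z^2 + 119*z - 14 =y*(147 - 49*z) - 56*z^2 + 175*z - 21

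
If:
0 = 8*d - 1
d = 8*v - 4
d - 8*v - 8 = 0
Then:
No Solution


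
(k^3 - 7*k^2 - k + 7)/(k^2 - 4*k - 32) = (-k^3 + 7*k^2 + k - 7)/(-k^2 + 4*k + 32)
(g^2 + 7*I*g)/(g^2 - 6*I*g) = (g + 7*I)/(g - 6*I)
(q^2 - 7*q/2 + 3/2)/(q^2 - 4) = (2*q^2 - 7*q + 3)/(2*(q^2 - 4))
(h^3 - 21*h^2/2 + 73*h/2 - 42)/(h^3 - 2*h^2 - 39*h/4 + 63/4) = 2*(h^2 - 7*h + 12)/(2*h^2 + 3*h - 9)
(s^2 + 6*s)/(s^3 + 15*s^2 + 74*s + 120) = s/(s^2 + 9*s + 20)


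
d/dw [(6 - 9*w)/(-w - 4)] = 42/(w + 4)^2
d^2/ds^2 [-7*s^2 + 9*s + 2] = -14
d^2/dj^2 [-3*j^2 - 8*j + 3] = -6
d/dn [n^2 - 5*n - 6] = 2*n - 5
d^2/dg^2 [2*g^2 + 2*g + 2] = 4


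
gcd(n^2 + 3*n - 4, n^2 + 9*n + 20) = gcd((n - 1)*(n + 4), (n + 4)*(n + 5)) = n + 4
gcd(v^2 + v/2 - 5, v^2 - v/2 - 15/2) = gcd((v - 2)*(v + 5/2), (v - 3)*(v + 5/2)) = v + 5/2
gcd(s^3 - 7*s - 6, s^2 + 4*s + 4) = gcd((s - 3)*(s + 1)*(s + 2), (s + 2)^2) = s + 2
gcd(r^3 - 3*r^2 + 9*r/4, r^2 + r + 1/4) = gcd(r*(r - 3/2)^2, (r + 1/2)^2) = 1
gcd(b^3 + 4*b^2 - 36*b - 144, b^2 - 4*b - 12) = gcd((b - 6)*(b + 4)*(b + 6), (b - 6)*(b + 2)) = b - 6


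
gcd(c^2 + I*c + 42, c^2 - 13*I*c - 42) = c - 6*I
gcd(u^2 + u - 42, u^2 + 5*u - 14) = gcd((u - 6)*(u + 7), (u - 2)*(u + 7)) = u + 7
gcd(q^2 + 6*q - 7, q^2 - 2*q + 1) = q - 1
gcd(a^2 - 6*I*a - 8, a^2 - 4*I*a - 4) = a - 2*I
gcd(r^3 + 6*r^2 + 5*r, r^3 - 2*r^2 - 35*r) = r^2 + 5*r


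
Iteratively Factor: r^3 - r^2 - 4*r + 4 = (r + 2)*(r^2 - 3*r + 2) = (r - 2)*(r + 2)*(r - 1)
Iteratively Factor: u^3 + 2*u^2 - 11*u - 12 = (u + 1)*(u^2 + u - 12) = (u - 3)*(u + 1)*(u + 4)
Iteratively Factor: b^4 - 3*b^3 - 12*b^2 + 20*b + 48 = (b - 4)*(b^3 + b^2 - 8*b - 12) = (b - 4)*(b + 2)*(b^2 - b - 6) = (b - 4)*(b - 3)*(b + 2)*(b + 2)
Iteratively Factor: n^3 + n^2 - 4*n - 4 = (n - 2)*(n^2 + 3*n + 2) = (n - 2)*(n + 1)*(n + 2)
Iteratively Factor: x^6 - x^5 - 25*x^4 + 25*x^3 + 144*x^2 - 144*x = (x + 4)*(x^5 - 5*x^4 - 5*x^3 + 45*x^2 - 36*x) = (x - 1)*(x + 4)*(x^4 - 4*x^3 - 9*x^2 + 36*x) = (x - 3)*(x - 1)*(x + 4)*(x^3 - x^2 - 12*x) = (x - 3)*(x - 1)*(x + 3)*(x + 4)*(x^2 - 4*x) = x*(x - 3)*(x - 1)*(x + 3)*(x + 4)*(x - 4)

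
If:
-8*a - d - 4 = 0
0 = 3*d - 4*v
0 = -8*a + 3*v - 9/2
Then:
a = -27/52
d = 2/13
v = 3/26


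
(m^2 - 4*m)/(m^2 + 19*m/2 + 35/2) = 2*m*(m - 4)/(2*m^2 + 19*m + 35)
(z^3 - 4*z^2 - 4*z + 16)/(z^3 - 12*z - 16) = (z - 2)/(z + 2)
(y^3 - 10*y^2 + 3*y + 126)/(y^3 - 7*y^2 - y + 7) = (y^2 - 3*y - 18)/(y^2 - 1)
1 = 1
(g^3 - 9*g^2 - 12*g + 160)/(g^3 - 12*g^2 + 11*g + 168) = (g^2 - g - 20)/(g^2 - 4*g - 21)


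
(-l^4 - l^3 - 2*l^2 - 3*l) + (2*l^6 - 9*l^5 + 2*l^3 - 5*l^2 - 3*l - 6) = 2*l^6 - 9*l^5 - l^4 + l^3 - 7*l^2 - 6*l - 6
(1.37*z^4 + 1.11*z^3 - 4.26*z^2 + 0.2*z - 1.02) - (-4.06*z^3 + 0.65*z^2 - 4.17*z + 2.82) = 1.37*z^4 + 5.17*z^3 - 4.91*z^2 + 4.37*z - 3.84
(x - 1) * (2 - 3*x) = -3*x^2 + 5*x - 2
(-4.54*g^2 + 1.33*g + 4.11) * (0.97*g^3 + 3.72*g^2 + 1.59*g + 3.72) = -4.4038*g^5 - 15.5987*g^4 + 1.7157*g^3 + 0.515100000000004*g^2 + 11.4825*g + 15.2892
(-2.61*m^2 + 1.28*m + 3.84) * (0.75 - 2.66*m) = 6.9426*m^3 - 5.3623*m^2 - 9.2544*m + 2.88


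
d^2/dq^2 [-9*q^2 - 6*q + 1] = -18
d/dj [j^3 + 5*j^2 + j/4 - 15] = 3*j^2 + 10*j + 1/4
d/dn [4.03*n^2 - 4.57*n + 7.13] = 8.06*n - 4.57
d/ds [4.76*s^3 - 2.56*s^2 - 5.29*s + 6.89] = 14.28*s^2 - 5.12*s - 5.29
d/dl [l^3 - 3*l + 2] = 3*l^2 - 3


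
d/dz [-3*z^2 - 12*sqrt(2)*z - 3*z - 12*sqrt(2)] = -6*z - 12*sqrt(2) - 3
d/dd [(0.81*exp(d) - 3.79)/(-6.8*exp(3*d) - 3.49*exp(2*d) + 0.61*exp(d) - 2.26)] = (11.016*exp(3*d) - 74.4891*exp(2*d) - 26.4542*exp(d) + 0.4813)*exp(d)/(46.24*exp(6*d) + 47.464*exp(5*d) + 3.8841*exp(4*d) + 26.4782*exp(3*d) + 16.1469*exp(2*d) - 2.7572*exp(d) + 5.1076)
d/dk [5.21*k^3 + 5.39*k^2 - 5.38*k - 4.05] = 15.63*k^2 + 10.78*k - 5.38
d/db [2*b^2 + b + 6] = 4*b + 1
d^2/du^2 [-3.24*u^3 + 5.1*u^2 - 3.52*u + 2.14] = 10.2 - 19.44*u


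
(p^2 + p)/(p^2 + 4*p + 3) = p/(p + 3)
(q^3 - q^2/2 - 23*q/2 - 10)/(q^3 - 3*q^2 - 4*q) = (q + 5/2)/q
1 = 1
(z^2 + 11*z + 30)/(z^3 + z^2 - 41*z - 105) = (z + 6)/(z^2 - 4*z - 21)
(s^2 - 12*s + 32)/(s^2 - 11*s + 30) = (s^2 - 12*s + 32)/(s^2 - 11*s + 30)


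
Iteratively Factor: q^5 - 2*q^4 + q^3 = (q - 1)*(q^4 - q^3) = q*(q - 1)*(q^3 - q^2) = q^2*(q - 1)*(q^2 - q) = q^2*(q - 1)^2*(q)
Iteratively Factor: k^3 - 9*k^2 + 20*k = (k - 5)*(k^2 - 4*k) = k*(k - 5)*(k - 4)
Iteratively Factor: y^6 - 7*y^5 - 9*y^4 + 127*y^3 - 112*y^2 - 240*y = (y + 4)*(y^5 - 11*y^4 + 35*y^3 - 13*y^2 - 60*y) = (y + 1)*(y + 4)*(y^4 - 12*y^3 + 47*y^2 - 60*y) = (y - 3)*(y + 1)*(y + 4)*(y^3 - 9*y^2 + 20*y) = (y - 5)*(y - 3)*(y + 1)*(y + 4)*(y^2 - 4*y) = y*(y - 5)*(y - 3)*(y + 1)*(y + 4)*(y - 4)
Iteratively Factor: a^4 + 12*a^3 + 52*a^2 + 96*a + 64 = (a + 4)*(a^3 + 8*a^2 + 20*a + 16) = (a + 4)^2*(a^2 + 4*a + 4) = (a + 2)*(a + 4)^2*(a + 2)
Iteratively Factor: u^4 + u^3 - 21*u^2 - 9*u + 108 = (u + 4)*(u^3 - 3*u^2 - 9*u + 27) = (u - 3)*(u + 4)*(u^2 - 9) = (u - 3)*(u + 3)*(u + 4)*(u - 3)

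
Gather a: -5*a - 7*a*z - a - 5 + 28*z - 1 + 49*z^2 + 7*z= a*(-7*z - 6) + 49*z^2 + 35*z - 6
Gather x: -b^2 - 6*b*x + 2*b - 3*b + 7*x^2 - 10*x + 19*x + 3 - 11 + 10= -b^2 - b + 7*x^2 + x*(9 - 6*b) + 2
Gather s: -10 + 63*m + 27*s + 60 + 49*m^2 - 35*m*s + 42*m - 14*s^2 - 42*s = 49*m^2 + 105*m - 14*s^2 + s*(-35*m - 15) + 50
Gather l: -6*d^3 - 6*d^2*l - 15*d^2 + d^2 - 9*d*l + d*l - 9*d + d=-6*d^3 - 14*d^2 - 8*d + l*(-6*d^2 - 8*d)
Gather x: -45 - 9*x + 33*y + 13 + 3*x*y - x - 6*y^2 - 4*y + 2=x*(3*y - 10) - 6*y^2 + 29*y - 30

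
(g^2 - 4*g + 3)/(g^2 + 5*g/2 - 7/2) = 2*(g - 3)/(2*g + 7)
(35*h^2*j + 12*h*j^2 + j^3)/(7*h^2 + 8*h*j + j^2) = j*(5*h + j)/(h + j)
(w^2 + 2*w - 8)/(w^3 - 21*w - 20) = (w - 2)/(w^2 - 4*w - 5)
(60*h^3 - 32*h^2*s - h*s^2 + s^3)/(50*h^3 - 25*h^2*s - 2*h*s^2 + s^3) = (6*h + s)/(5*h + s)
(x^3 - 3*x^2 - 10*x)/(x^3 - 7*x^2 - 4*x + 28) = x*(x - 5)/(x^2 - 9*x + 14)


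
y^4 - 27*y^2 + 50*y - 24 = (y - 4)*(y - 1)^2*(y + 6)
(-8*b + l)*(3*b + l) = -24*b^2 - 5*b*l + l^2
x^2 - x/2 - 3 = (x - 2)*(x + 3/2)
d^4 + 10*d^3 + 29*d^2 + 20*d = d*(d + 1)*(d + 4)*(d + 5)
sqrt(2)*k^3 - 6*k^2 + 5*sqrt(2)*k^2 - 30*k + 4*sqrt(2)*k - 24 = (k + 4)*(k - 3*sqrt(2))*(sqrt(2)*k + sqrt(2))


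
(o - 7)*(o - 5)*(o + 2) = o^3 - 10*o^2 + 11*o + 70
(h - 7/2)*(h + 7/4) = h^2 - 7*h/4 - 49/8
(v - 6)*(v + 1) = v^2 - 5*v - 6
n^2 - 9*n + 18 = (n - 6)*(n - 3)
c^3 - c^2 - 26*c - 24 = (c - 6)*(c + 1)*(c + 4)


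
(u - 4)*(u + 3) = u^2 - u - 12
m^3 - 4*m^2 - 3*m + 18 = (m - 3)^2*(m + 2)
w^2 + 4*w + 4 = (w + 2)^2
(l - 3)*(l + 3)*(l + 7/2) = l^3 + 7*l^2/2 - 9*l - 63/2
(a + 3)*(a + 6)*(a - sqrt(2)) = a^3 - sqrt(2)*a^2 + 9*a^2 - 9*sqrt(2)*a + 18*a - 18*sqrt(2)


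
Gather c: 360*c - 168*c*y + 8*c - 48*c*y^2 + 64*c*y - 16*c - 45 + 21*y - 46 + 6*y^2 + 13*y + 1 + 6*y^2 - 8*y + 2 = c*(-48*y^2 - 104*y + 352) + 12*y^2 + 26*y - 88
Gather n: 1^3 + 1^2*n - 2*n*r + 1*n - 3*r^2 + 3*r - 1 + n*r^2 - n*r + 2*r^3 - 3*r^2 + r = n*(r^2 - 3*r + 2) + 2*r^3 - 6*r^2 + 4*r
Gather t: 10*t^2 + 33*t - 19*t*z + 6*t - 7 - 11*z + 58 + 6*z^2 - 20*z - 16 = 10*t^2 + t*(39 - 19*z) + 6*z^2 - 31*z + 35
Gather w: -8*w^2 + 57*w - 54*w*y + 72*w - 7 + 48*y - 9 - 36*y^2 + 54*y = -8*w^2 + w*(129 - 54*y) - 36*y^2 + 102*y - 16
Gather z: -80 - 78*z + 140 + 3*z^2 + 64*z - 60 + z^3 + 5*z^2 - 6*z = z^3 + 8*z^2 - 20*z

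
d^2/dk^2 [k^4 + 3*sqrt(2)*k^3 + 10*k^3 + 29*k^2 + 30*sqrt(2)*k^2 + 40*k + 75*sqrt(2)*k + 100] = 12*k^2 + 18*sqrt(2)*k + 60*k + 58 + 60*sqrt(2)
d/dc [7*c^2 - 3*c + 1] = 14*c - 3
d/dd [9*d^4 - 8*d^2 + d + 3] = 36*d^3 - 16*d + 1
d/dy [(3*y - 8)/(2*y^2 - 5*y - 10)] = 2*(-3*y^2 + 16*y - 35)/(4*y^4 - 20*y^3 - 15*y^2 + 100*y + 100)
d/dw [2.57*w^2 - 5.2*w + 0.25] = 5.14*w - 5.2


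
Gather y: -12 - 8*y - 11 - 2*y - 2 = -10*y - 25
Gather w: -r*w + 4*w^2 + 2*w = 4*w^2 + w*(2 - r)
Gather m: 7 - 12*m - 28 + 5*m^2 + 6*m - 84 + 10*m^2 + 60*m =15*m^2 + 54*m - 105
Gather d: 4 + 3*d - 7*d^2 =-7*d^2 + 3*d + 4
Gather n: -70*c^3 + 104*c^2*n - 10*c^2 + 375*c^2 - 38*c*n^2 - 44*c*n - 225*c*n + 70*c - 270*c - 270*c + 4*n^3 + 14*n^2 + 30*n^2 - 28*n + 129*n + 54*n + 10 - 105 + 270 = -70*c^3 + 365*c^2 - 470*c + 4*n^3 + n^2*(44 - 38*c) + n*(104*c^2 - 269*c + 155) + 175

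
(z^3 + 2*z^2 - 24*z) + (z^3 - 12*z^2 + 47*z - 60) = 2*z^3 - 10*z^2 + 23*z - 60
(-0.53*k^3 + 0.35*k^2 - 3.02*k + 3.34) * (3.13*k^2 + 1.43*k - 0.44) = -1.6589*k^5 + 0.3376*k^4 - 8.7189*k^3 + 5.9816*k^2 + 6.105*k - 1.4696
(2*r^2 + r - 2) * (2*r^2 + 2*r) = 4*r^4 + 6*r^3 - 2*r^2 - 4*r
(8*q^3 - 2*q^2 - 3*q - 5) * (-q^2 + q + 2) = -8*q^5 + 10*q^4 + 17*q^3 - 2*q^2 - 11*q - 10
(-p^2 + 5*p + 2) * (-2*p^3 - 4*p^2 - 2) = 2*p^5 - 6*p^4 - 24*p^3 - 6*p^2 - 10*p - 4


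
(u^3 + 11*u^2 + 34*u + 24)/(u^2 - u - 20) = (u^2 + 7*u + 6)/(u - 5)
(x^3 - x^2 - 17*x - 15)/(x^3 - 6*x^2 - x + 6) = (x^2 - 2*x - 15)/(x^2 - 7*x + 6)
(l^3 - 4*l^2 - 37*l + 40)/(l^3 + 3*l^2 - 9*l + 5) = (l - 8)/(l - 1)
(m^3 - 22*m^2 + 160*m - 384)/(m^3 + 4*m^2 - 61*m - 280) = (m^2 - 14*m + 48)/(m^2 + 12*m + 35)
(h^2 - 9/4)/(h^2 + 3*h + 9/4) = (2*h - 3)/(2*h + 3)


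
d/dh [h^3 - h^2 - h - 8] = 3*h^2 - 2*h - 1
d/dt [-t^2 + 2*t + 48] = 2 - 2*t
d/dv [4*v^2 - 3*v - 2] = 8*v - 3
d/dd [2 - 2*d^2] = -4*d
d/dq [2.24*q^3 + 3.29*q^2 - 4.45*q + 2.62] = 6.72*q^2 + 6.58*q - 4.45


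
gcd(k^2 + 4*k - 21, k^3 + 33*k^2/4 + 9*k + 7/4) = k + 7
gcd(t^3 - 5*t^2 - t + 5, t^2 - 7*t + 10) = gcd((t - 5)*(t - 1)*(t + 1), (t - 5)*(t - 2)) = t - 5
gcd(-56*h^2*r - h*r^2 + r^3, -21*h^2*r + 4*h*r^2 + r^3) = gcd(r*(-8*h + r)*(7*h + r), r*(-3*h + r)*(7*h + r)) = 7*h*r + r^2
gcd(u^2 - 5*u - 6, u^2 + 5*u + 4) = u + 1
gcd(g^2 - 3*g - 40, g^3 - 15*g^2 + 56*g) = g - 8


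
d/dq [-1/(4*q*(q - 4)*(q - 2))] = (q*(q - 4) + q*(q - 2) + (q - 4)*(q - 2))/(4*q^2*(q - 4)^2*(q - 2)^2)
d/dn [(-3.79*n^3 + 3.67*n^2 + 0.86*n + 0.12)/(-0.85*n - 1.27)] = (6.443*n^3 + 11.3204*n^2 - 9.3218*n - 0.9902)/(0.7225*n^2 + 2.159*n + 1.6129)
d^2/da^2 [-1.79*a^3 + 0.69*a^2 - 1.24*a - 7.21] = 1.38 - 10.74*a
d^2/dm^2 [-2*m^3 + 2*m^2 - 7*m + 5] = 4 - 12*m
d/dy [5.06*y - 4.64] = 5.06000000000000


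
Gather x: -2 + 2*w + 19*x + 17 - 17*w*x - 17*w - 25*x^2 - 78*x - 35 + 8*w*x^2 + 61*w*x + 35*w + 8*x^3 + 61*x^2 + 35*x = 20*w + 8*x^3 + x^2*(8*w + 36) + x*(44*w - 24) - 20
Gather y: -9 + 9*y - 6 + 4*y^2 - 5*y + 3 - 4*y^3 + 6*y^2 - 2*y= -4*y^3 + 10*y^2 + 2*y - 12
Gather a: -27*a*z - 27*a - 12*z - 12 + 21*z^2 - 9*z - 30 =a*(-27*z - 27) + 21*z^2 - 21*z - 42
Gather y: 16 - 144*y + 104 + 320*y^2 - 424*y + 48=320*y^2 - 568*y + 168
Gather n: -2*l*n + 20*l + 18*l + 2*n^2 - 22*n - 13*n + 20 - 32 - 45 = 38*l + 2*n^2 + n*(-2*l - 35) - 57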